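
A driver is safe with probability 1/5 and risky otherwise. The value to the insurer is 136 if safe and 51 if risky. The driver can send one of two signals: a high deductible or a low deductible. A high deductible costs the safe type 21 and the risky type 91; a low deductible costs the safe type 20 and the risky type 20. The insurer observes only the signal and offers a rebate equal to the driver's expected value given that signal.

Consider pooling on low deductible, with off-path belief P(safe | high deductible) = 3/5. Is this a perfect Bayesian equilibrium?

No

On the equilibrium path (low deductible) the insurer holds the prior 1/5 and pays 1/5·136 + 4/5·51 = 68. Off-path (high deductible) belief 3/5 gives 3/5·136 + 2/5·51 = 102.
Safe: low deductible gives 68 − 20 = 48; high deductible gives 102 − 21 = 81. Deviates. ✗
Risky: low deductible gives 68 − 20 = 48; high deductible gives 102 − 91 = 11. Stays. ✓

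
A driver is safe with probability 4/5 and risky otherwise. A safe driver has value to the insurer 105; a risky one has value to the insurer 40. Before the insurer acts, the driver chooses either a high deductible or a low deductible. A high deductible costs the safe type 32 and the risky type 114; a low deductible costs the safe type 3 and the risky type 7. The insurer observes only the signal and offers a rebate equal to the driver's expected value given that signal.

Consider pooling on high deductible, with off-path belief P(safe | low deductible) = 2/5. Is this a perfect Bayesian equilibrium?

At the pooled signal (high deductible) the insurer holds the prior 4/5 and pays 4/5·105 + 1/5·40 = 92. Off-path (low deductible) belief 2/5 gives 2/5·105 + 3/5·40 = 66.
Safe: high deductible gives 92 − 32 = 60; low deductible gives 66 − 3 = 63. Deviates. ✗
Risky: high deductible gives 92 − 114 = -22; low deductible gives 66 − 7 = 59. Deviates. ✗

No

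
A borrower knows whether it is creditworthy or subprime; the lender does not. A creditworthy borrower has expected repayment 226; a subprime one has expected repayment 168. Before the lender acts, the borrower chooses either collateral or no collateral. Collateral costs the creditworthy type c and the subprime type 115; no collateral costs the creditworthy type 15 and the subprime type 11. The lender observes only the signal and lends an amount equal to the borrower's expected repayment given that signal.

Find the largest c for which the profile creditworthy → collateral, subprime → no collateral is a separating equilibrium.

Under separation: collateral → creditworthy (pays 226); no collateral → subprime (pays 168).
Subprime: 168 − 11 = 157 ≥ 226 − 115 = 111. Holds regardless of c. ✓
Creditworthy: 226 − c ≥ 168 − 15, so c ≤ 226 − 153 = 73.

73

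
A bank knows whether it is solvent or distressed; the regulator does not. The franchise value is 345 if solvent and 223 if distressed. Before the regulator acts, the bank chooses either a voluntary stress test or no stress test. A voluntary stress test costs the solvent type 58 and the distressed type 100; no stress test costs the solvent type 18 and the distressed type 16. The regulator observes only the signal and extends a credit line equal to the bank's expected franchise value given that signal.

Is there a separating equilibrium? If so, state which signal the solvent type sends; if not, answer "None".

None

Try solvent → stress test, distressed → no stress test:
  Under separation the regulator infers type exactly: stress test → solvent (pays 345), no stress test → distressed (pays 223).
  Solvent: stress test gives 345 − 58 = 287; no stress test gives 223 − 18 = 205. No deviation. ✓
  Distressed: no stress test gives 223 − 16 = 207; stress test gives 345 − 100 = 245. Would deviate. ✗
Try solvent → no stress test, distressed → stress test:
  Under separation the regulator infers type exactly: no stress test → solvent (pays 345), stress test → distressed (pays 223).
  Solvent: no stress test gives 345 − 18 = 327; stress test gives 223 − 58 = 165. No deviation. ✓
  Distressed: stress test gives 223 − 100 = 123; no stress test gives 345 − 16 = 329. Would deviate. ✗
Neither assignment is incentive-compatible.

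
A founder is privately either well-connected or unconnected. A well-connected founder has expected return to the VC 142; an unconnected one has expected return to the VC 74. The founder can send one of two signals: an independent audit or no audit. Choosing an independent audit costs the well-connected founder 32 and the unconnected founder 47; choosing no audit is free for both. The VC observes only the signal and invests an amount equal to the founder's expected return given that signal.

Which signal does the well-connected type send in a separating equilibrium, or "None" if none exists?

None

Try well-connected → audit, unconnected → no audit:
  If types separate, audit earns payment 142 and no audit earns 74.
  Well-connected: audit gives 142 − 32 = 110; no audit gives 74 − 0 = 74. No deviation. ✓
  Unconnected: no audit gives 74 − 0 = 74; audit gives 142 − 47 = 95. Would deviate. ✗
Try well-connected → no audit, unconnected → audit:
  If types separate, no audit earns payment 142 and audit earns 74.
  Well-connected: no audit gives 142 − 0 = 142; audit gives 74 − 32 = 42. No deviation. ✓
  Unconnected: audit gives 74 − 47 = 27; no audit gives 142 − 0 = 142. Would deviate. ✗
Neither assignment is incentive-compatible.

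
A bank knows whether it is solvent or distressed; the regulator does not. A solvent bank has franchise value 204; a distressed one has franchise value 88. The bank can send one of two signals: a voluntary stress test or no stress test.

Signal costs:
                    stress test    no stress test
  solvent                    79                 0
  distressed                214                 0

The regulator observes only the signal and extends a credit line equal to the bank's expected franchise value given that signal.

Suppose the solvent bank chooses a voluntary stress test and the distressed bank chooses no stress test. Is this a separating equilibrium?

Yes

Under separation the regulator infers type exactly: stress test → solvent (pays 204), no stress test → distressed (pays 88).
Solvent: stress test gives 204 − 79 = 125; no stress test gives 88 − 0 = 88. No deviation. ✓
Distressed: no stress test gives 88 − 0 = 88; stress test gives 204 − 214 = -10. No deviation. ✓
Both incentive constraints hold.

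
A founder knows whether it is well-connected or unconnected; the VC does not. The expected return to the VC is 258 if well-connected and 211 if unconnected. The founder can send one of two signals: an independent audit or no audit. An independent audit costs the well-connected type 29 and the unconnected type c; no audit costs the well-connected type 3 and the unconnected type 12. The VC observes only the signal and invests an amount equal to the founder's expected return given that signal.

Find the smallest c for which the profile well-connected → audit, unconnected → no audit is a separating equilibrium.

59

Under separation: audit → well-connected (pays 258); no audit → unconnected (pays 211).
Well-connected: 258 − 29 = 229 ≥ 211 − 3 = 208. Holds regardless of c. ✓
Unconnected: 211 − 12 ≥ 258 − c, so c ≥ 258 − 199 = 59.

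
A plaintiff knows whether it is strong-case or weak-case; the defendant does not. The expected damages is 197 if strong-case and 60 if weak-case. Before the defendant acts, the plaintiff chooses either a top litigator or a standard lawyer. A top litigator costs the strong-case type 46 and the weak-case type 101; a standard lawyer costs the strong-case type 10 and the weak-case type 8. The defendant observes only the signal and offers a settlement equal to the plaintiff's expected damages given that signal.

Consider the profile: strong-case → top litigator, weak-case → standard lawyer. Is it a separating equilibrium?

No

Under separation the defendant infers type exactly: top litigator → strong-case (pays 197), standard lawyer → weak-case (pays 60).
Strong-case: top litigator gives 197 − 46 = 151; standard lawyer gives 60 − 10 = 50. No deviation. ✓
Weak-case: standard lawyer gives 60 − 8 = 52; top litigator gives 197 − 101 = 96. Would deviate. ✗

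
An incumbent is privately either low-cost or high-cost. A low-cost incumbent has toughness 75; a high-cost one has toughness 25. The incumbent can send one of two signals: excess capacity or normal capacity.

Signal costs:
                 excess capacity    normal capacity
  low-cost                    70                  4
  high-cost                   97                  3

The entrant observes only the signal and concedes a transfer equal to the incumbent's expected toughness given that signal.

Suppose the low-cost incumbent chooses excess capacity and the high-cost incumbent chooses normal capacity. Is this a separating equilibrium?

Under separation the entrant infers type exactly: excess capacity → low-cost (pays 75), normal capacity → high-cost (pays 25).
Low-cost: excess capacity gives 75 − 70 = 5; normal capacity gives 25 − 4 = 21. Would deviate. ✗
High-cost: normal capacity gives 25 − 3 = 22; excess capacity gives 75 − 97 = -22. No deviation. ✓

No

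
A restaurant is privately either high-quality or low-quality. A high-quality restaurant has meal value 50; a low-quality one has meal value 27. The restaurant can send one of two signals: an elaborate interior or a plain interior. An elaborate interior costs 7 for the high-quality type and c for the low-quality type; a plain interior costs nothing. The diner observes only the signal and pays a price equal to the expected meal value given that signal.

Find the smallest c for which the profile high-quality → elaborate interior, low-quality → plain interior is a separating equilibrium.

Under separation: elaborate interior → high-quality (pays 50); plain interior → low-quality (pays 27).
High-quality: 50 − 7 = 43 ≥ 27 − 0 = 27. Holds regardless of c. ✓
Low-quality: 27 − 0 ≥ 50 − c, so c ≥ 50 − 27 = 23.

23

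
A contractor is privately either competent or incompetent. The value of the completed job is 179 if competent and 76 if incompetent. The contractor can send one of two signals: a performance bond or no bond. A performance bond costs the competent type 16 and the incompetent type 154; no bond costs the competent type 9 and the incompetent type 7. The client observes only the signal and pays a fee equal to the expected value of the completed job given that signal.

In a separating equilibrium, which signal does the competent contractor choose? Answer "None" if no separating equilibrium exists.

bond

Try competent → bond, incompetent → no bond:
  Under separation the client infers type exactly: bond → competent (pays 179), no bond → incompetent (pays 76).
  Competent: bond gives 179 − 16 = 163; no bond gives 76 − 9 = 67. No deviation. ✓
  Incompetent: no bond gives 76 − 7 = 69; bond gives 179 − 154 = 25. No deviation. ✓
Both hold — the competent type sends bond.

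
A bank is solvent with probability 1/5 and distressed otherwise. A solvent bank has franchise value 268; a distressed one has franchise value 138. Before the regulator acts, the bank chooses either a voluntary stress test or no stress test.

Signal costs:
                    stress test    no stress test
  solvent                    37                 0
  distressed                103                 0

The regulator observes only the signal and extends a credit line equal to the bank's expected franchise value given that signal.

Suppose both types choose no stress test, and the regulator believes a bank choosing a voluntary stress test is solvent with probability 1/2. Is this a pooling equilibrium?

No

At the pooled signal (no stress test) the regulator holds the prior 1/5 and pays 1/5·268 + 4/5·138 = 164. Off-path (stress test) belief 1/2 gives 1/2·268 + 1/2·138 = 203.
Solvent: no stress test gives 164 − 0 = 164; stress test gives 203 − 37 = 166. Deviates. ✗
Distressed: no stress test gives 164 − 0 = 164; stress test gives 203 − 103 = 100. Stays. ✓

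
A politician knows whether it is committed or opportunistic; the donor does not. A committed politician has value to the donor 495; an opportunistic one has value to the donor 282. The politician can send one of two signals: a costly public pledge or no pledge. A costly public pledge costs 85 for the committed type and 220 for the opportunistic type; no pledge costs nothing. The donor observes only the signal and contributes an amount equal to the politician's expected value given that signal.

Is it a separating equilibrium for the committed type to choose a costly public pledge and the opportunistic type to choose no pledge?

Under separation the donor infers type exactly: pledge → committed (pays 495), no pledge → opportunistic (pays 282).
Committed: pledge gives 495 − 85 = 410; no pledge gives 282 − 0 = 282. No deviation. ✓
Opportunistic: no pledge gives 282 − 0 = 282; pledge gives 495 − 220 = 275. No deviation. ✓
Neither type gains from mimicking the other.

Yes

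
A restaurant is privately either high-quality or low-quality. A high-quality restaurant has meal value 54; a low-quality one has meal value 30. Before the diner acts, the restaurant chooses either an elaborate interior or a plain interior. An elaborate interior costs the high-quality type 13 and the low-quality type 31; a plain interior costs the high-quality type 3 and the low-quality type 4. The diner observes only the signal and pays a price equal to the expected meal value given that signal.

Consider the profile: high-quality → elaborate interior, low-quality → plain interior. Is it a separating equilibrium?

Yes

If types separate, elaborate interior earns payment 54 and plain interior earns 30.
High-quality: elaborate interior gives 54 − 13 = 41; plain interior gives 30 − 3 = 27. No deviation. ✓
Low-quality: plain interior gives 30 − 4 = 26; elaborate interior gives 54 − 31 = 23. No deviation. ✓
Neither type gains from mimicking the other.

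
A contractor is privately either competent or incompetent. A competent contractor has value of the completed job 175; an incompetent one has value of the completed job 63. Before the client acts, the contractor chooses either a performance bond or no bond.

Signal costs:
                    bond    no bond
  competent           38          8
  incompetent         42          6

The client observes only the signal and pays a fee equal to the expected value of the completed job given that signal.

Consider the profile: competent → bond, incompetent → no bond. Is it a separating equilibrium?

No

If types separate, bond earns payment 175 and no bond earns 63.
Competent: bond gives 175 − 38 = 137; no bond gives 63 − 8 = 55. No deviation. ✓
Incompetent: no bond gives 63 − 6 = 57; bond gives 175 − 42 = 133. Would deviate. ✗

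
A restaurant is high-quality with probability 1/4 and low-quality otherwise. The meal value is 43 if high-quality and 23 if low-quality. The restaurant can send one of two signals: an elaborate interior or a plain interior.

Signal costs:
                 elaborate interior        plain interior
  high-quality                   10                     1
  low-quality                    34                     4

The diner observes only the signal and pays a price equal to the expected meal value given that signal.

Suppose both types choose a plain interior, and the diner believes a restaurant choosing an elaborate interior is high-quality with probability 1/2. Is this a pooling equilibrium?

Yes

On the equilibrium path (plain interior) the diner holds the prior 1/4 and pays 1/4·43 + 3/4·23 = 28. Off-path (elaborate interior) belief 1/2 gives 1/2·43 + 1/2·23 = 33.
High-quality: plain interior gives 28 − 1 = 27; elaborate interior gives 33 − 10 = 23. Stays. ✓
Low-quality: plain interior gives 28 − 4 = 24; elaborate interior gives 33 − 34 = -1. Stays. ✓
Beliefs are Bayes-consistent on-path and both types best-respond.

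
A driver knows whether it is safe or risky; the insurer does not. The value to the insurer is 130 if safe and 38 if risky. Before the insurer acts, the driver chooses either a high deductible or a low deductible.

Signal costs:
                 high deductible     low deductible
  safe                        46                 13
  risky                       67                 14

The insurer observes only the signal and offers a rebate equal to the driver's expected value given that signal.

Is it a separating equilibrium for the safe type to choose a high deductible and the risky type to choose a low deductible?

No

If types separate, high deductible earns payment 130 and low deductible earns 38.
Safe: high deductible gives 130 − 46 = 84; low deductible gives 38 − 13 = 25. No deviation. ✓
Risky: low deductible gives 38 − 14 = 24; high deductible gives 130 − 67 = 63. Would deviate. ✗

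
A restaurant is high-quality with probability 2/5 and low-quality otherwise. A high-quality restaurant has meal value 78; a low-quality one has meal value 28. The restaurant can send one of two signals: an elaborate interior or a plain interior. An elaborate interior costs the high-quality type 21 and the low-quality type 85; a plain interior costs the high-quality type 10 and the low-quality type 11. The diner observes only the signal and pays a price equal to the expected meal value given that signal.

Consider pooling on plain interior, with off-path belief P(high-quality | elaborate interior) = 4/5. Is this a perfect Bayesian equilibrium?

No

At the pooled signal (plain interior) the diner holds the prior 2/5 and pays 2/5·78 + 3/5·28 = 48. Off-path (elaborate interior) belief 4/5 gives 4/5·78 + 1/5·28 = 68.
High-quality: plain interior gives 48 − 10 = 38; elaborate interior gives 68 − 21 = 47. Deviates. ✗
Low-quality: plain interior gives 48 − 11 = 37; elaborate interior gives 68 − 85 = -17. Stays. ✓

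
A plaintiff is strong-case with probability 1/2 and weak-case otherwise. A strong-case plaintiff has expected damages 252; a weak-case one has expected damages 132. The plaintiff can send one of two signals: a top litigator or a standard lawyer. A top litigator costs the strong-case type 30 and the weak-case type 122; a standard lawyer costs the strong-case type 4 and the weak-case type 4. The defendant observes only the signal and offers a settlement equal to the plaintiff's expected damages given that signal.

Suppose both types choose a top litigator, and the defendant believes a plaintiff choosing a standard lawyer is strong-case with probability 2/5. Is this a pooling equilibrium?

No

At the pooled signal (top litigator) the defendant holds the prior 1/2 and pays 1/2·252 + 1/2·132 = 192. Off-path (standard lawyer) belief 2/5 gives 2/5·252 + 3/5·132 = 180.
Strong-case: top litigator gives 192 − 30 = 162; standard lawyer gives 180 − 4 = 176. Deviates. ✗
Weak-case: top litigator gives 192 − 122 = 70; standard lawyer gives 180 − 4 = 176. Deviates. ✗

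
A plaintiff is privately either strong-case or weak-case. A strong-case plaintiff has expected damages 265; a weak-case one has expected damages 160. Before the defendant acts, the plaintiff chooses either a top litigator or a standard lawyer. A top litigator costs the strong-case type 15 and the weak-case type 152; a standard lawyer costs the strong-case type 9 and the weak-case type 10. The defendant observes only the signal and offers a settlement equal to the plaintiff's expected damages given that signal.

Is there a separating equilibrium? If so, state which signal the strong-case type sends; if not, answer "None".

top litigator

Try strong-case → top litigator, weak-case → standard lawyer:
  Under separation the defendant infers type exactly: top litigator → strong-case (pays 265), standard lawyer → weak-case (pays 160).
  Strong-case: top litigator gives 265 − 15 = 250; standard lawyer gives 160 − 9 = 151. No deviation. ✓
  Weak-case: standard lawyer gives 160 − 10 = 150; top litigator gives 265 − 152 = 113. No deviation. ✓
Both hold — the strong-case type sends top litigator.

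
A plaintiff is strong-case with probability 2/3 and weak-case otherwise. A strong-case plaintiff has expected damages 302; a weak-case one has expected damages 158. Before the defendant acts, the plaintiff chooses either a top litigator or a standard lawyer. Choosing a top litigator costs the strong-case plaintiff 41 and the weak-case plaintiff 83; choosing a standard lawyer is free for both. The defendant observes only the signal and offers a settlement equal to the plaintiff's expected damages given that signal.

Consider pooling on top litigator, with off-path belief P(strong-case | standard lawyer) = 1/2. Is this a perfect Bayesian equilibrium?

At the pooled signal (top litigator) the defendant holds the prior 2/3 and pays 2/3·302 + 1/3·158 = 254. Off-path (standard lawyer) belief 1/2 gives 1/2·302 + 1/2·158 = 230.
Strong-case: top litigator gives 254 − 41 = 213; standard lawyer gives 230 − 0 = 230. Deviates. ✗
Weak-case: top litigator gives 254 − 83 = 171; standard lawyer gives 230 − 0 = 230. Deviates. ✗

No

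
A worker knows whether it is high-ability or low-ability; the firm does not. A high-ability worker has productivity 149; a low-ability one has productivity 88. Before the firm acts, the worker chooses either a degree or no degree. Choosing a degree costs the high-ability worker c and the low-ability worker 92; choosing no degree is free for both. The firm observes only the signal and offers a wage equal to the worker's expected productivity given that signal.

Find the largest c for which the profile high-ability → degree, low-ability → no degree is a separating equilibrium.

Under separation: degree → high-ability (pays 149); no degree → low-ability (pays 88).
Low-ability: 88 − 0 = 88 ≥ 149 − 92 = 57. Holds regardless of c. ✓
High-ability: 149 − c ≥ 88 − 0, so c ≤ 149 − 88 = 61.

61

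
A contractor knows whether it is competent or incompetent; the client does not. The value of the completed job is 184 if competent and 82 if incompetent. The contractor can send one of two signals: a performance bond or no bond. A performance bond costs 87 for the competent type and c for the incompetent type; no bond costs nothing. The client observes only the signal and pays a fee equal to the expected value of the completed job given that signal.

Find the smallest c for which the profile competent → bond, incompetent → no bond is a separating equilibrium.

102

Under separation: bond → competent (pays 184); no bond → incompetent (pays 82).
Competent: 184 − 87 = 97 ≥ 82 − 0 = 82. Holds regardless of c. ✓
Incompetent: 82 − 0 ≥ 184 − c, so c ≥ 184 − 82 = 102.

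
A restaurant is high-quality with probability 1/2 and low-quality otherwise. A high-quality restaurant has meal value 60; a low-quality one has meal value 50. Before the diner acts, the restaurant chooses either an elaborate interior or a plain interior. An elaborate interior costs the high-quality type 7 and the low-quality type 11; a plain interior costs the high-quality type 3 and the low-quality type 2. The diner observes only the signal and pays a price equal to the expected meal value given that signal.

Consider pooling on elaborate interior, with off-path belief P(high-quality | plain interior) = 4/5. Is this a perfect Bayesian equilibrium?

At the pooled signal (elaborate interior) the diner holds the prior 1/2 and pays 1/2·60 + 1/2·50 = 55. Off-path (plain interior) belief 4/5 gives 4/5·60 + 1/5·50 = 58.
High-quality: elaborate interior gives 55 − 7 = 48; plain interior gives 58 − 3 = 55. Deviates. ✗
Low-quality: elaborate interior gives 55 − 11 = 44; plain interior gives 58 − 2 = 56. Deviates. ✗

No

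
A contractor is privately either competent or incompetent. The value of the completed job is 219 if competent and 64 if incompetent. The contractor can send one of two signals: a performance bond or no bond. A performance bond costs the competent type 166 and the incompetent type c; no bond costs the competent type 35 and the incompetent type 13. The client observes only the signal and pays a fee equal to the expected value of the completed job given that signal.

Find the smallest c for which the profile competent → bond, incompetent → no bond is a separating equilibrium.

Under separation: bond → competent (pays 219); no bond → incompetent (pays 64).
Competent: 219 − 166 = 53 ≥ 64 − 35 = 29. Holds regardless of c. ✓
Incompetent: 64 − 13 ≥ 219 − c, so c ≥ 219 − 51 = 168.

168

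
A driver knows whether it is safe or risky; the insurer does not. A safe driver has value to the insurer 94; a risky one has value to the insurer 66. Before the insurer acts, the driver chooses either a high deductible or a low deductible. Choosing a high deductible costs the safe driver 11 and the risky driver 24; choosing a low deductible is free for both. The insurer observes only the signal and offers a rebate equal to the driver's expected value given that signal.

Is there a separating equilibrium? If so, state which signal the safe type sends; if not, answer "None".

None

Try safe → high deductible, risky → low deductible:
  If types separate, high deductible earns payment 94 and low deductible earns 66.
  Safe: high deductible gives 94 − 11 = 83; low deductible gives 66 − 0 = 66. No deviation. ✓
  Risky: low deductible gives 66 − 0 = 66; high deductible gives 94 − 24 = 70. Would deviate. ✗
Try safe → low deductible, risky → high deductible:
  If types separate, low deductible earns payment 94 and high deductible earns 66.
  Safe: low deductible gives 94 − 0 = 94; high deductible gives 66 − 11 = 55. No deviation. ✓
  Risky: high deductible gives 66 − 24 = 42; low deductible gives 94 − 0 = 94. Would deviate. ✗
Neither assignment is incentive-compatible.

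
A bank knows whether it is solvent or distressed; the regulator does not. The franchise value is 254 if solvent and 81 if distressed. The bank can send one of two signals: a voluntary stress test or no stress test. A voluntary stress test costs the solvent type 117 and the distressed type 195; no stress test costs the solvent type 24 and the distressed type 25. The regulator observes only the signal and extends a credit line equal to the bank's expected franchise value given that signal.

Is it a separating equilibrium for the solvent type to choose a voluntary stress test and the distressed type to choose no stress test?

No

Under separation the regulator infers type exactly: stress test → solvent (pays 254), no stress test → distressed (pays 81).
Solvent: stress test gives 254 − 117 = 137; no stress test gives 81 − 24 = 57. No deviation. ✓
Distressed: no stress test gives 81 − 25 = 56; stress test gives 254 − 195 = 59. Would deviate. ✗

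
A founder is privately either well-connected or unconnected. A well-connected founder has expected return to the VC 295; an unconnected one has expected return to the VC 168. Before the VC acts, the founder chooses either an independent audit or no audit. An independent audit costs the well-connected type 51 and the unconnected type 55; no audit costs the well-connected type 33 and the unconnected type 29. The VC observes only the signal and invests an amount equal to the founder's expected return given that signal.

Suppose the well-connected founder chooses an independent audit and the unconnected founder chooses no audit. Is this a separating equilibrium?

No

Under separation the VC infers type exactly: audit → well-connected (pays 295), no audit → unconnected (pays 168).
Well-connected: audit gives 295 − 51 = 244; no audit gives 168 − 33 = 135. No deviation. ✓
Unconnected: no audit gives 168 − 29 = 139; audit gives 295 − 55 = 240. Would deviate. ✗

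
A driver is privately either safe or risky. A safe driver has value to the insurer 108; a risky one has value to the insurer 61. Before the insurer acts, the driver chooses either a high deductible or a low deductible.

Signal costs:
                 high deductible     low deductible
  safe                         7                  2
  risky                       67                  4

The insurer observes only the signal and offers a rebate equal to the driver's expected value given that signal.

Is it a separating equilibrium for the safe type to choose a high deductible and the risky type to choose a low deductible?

Under separation the insurer infers type exactly: high deductible → safe (pays 108), low deductible → risky (pays 61).
Safe: high deductible gives 108 − 7 = 101; low deductible gives 61 − 2 = 59. No deviation. ✓
Risky: low deductible gives 61 − 4 = 57; high deductible gives 108 − 67 = 41. No deviation. ✓
Both incentive constraints hold.

Yes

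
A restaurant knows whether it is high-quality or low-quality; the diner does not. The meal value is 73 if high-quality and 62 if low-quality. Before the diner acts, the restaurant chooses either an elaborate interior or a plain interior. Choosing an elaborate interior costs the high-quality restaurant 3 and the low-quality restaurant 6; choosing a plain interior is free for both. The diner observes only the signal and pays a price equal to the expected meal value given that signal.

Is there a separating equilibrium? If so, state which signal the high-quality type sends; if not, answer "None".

None

Try high-quality → elaborate interior, low-quality → plain interior:
  If types separate, elaborate interior earns payment 73 and plain interior earns 62.
  High-quality: elaborate interior gives 73 − 3 = 70; plain interior gives 62 − 0 = 62. No deviation. ✓
  Low-quality: plain interior gives 62 − 0 = 62; elaborate interior gives 73 − 6 = 67. Would deviate. ✗
Try high-quality → plain interior, low-quality → elaborate interior:
  If types separate, plain interior earns payment 73 and elaborate interior earns 62.
  High-quality: plain interior gives 73 − 0 = 73; elaborate interior gives 62 − 3 = 59. No deviation. ✓
  Low-quality: elaborate interior gives 62 − 6 = 56; plain interior gives 73 − 0 = 73. Would deviate. ✗
Neither assignment is incentive-compatible.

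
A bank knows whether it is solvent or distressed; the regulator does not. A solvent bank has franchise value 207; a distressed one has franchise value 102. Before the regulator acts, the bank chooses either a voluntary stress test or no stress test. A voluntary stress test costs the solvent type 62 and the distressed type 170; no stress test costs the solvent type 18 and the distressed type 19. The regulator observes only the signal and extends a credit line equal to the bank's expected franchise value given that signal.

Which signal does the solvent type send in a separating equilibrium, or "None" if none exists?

Try solvent → stress test, distressed → no stress test:
  Under separation the regulator infers type exactly: stress test → solvent (pays 207), no stress test → distressed (pays 102).
  Solvent: stress test gives 207 − 62 = 145; no stress test gives 102 − 18 = 84. No deviation. ✓
  Distressed: no stress test gives 102 − 19 = 83; stress test gives 207 − 170 = 37. No deviation. ✓
Both hold — the solvent type sends stress test.

stress test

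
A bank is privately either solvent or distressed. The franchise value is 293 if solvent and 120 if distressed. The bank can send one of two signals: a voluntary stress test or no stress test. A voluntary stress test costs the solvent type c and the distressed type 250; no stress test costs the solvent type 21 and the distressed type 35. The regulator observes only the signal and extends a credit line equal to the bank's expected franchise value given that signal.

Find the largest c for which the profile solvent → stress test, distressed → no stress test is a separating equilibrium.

Under separation: stress test → solvent (pays 293); no stress test → distressed (pays 120).
Distressed: 120 − 35 = 85 ≥ 293 − 250 = 43. Holds regardless of c. ✓
Solvent: 293 − c ≥ 120 − 21, so c ≤ 293 − 99 = 194.

194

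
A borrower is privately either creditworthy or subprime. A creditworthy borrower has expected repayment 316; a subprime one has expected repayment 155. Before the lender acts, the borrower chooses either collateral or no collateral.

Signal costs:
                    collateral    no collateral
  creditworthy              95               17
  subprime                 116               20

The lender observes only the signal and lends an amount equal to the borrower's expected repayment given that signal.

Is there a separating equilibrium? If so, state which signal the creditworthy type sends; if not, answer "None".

Try creditworthy → collateral, subprime → no collateral:
  If types separate, collateral earns payment 316 and no collateral earns 155.
  Creditworthy: collateral gives 316 − 95 = 221; no collateral gives 155 − 17 = 138. No deviation. ✓
  Subprime: no collateral gives 155 − 20 = 135; collateral gives 316 − 116 = 200. Would deviate. ✗
Try creditworthy → no collateral, subprime → collateral:
  If types separate, no collateral earns payment 316 and collateral earns 155.
  Creditworthy: no collateral gives 316 − 17 = 299; collateral gives 155 − 95 = 60. No deviation. ✓
  Subprime: collateral gives 155 − 116 = 39; no collateral gives 316 − 20 = 296. Would deviate. ✗
Neither assignment is incentive-compatible.

None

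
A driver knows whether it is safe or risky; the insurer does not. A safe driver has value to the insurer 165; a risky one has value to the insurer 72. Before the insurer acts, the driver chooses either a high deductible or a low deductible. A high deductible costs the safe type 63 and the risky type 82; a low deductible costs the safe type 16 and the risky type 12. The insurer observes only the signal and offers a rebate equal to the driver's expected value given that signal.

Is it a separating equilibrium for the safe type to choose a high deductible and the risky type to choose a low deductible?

No

If types separate, high deductible earns payment 165 and low deductible earns 72.
Safe: high deductible gives 165 − 63 = 102; low deductible gives 72 − 16 = 56. No deviation. ✓
Risky: low deductible gives 72 − 12 = 60; high deductible gives 165 − 82 = 83. Would deviate. ✗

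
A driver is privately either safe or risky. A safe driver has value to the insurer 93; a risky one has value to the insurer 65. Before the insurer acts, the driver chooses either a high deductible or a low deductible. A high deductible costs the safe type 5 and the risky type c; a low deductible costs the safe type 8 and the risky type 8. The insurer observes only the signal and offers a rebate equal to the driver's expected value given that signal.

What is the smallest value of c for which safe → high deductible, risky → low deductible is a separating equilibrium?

36

Under separation: high deductible → safe (pays 93); low deductible → risky (pays 65).
Safe: 93 − 5 = 88 ≥ 65 − 8 = 57. Holds regardless of c. ✓
Risky: 65 − 8 ≥ 93 − c, so c ≥ 93 − 57 = 36.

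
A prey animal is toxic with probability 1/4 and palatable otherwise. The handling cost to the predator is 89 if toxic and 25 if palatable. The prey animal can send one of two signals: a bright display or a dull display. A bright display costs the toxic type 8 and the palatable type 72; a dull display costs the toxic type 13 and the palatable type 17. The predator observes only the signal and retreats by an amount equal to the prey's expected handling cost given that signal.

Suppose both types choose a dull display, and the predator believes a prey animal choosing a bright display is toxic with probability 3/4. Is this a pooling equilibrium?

At the pooled signal (dull display) the predator holds the prior 1/4 and pays 1/4·89 + 3/4·25 = 41. Off-path (bright display) belief 3/4 gives 3/4·89 + 1/4·25 = 73.
Toxic: dull display gives 41 − 13 = 28; bright display gives 73 − 8 = 65. Deviates. ✗
Palatable: dull display gives 41 − 17 = 24; bright display gives 73 − 72 = 1. Stays. ✓

No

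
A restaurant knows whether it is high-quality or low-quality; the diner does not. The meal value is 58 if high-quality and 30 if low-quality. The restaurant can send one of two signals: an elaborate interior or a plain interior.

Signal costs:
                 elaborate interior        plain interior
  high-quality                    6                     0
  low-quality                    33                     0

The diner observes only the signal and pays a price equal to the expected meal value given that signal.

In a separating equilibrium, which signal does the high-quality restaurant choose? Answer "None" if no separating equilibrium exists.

elaborate interior

Try high-quality → elaborate interior, low-quality → plain interior:
  Under separation the diner infers type exactly: elaborate interior → high-quality (pays 58), plain interior → low-quality (pays 30).
  High-quality: elaborate interior gives 58 − 6 = 52; plain interior gives 30 − 0 = 30. No deviation. ✓
  Low-quality: plain interior gives 30 − 0 = 30; elaborate interior gives 58 − 33 = 25. No deviation. ✓
Both hold — the high-quality type sends elaborate interior.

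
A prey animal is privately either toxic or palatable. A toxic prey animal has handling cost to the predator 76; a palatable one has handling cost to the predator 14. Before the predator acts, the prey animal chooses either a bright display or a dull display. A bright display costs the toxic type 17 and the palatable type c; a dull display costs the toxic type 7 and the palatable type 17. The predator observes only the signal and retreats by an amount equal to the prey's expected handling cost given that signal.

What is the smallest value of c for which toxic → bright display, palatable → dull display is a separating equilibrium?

79

Under separation: bright display → toxic (pays 76); dull display → palatable (pays 14).
Toxic: 76 − 17 = 59 ≥ 14 − 7 = 7. Holds regardless of c. ✓
Palatable: 14 − 17 ≥ 76 − c, so c ≥ 76 − -3 = 79.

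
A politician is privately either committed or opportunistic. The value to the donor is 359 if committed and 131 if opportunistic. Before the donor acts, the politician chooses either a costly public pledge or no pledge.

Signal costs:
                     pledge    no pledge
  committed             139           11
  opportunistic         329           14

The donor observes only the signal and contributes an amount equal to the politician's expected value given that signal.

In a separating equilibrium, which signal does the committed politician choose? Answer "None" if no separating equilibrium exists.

Try committed → pledge, opportunistic → no pledge:
  Under separation the donor infers type exactly: pledge → committed (pays 359), no pledge → opportunistic (pays 131).
  Committed: pledge gives 359 − 139 = 220; no pledge gives 131 − 11 = 120. No deviation. ✓
  Opportunistic: no pledge gives 131 − 14 = 117; pledge gives 359 − 329 = 30. No deviation. ✓
Both hold — the committed type sends pledge.

pledge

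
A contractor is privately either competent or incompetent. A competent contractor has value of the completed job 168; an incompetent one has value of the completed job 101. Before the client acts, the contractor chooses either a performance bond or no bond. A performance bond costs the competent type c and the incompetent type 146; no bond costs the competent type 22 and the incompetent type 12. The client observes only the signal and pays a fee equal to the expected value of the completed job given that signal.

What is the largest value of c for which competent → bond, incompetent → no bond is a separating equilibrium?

89

Under separation: bond → competent (pays 168); no bond → incompetent (pays 101).
Incompetent: 101 − 12 = 89 ≥ 168 − 146 = 22. Holds regardless of c. ✓
Competent: 168 − c ≥ 101 − 22, so c ≤ 168 − 79 = 89.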